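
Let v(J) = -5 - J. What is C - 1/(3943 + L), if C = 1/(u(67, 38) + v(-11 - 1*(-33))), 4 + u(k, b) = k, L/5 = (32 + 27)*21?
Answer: 5051/182484 ≈ 0.027679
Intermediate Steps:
L = 6195 (L = 5*((32 + 27)*21) = 5*(59*21) = 5*1239 = 6195)
u(k, b) = -4 + k
C = 1/36 (C = 1/((-4 + 67) + (-5 - (-11 - 1*(-33)))) = 1/(63 + (-5 - (-11 + 33))) = 1/(63 + (-5 - 1*22)) = 1/(63 + (-5 - 22)) = 1/(63 - 27) = 1/36 ≈ 0.027778)
C - 1/(3943 + L) = 1/36 - 1/(3943 + 6195) = 1/36 - 1/10138 = 5051/182484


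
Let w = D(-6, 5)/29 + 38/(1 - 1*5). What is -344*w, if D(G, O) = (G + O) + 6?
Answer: 93052/29 ≈ 3208.7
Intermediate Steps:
D(G, O) = 6 + G + O
w = -541/58 (w = (6 - 6 + 5)/29 + 38/(1 - 1*5) = 5*(1/29) + 38/(1 - 5) = 5/29 + 38/(-4) = 5/29 + 38*(-1/4) = 5/29 - 19/2 = -541/58 ≈ -9.3276)
-344*w = -344*(-541/58) = 93052/29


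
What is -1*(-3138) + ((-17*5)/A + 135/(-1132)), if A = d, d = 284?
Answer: 63043424/20093 ≈ 3137.6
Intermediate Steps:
A = 284
-1*(-3138) + ((-17*5)/A + 135/(-1132)) = -1*(-3138) + (-17*5/284 + 135/(-1132)) = 3138 + (-85*1/284 + 135*(-1/1132)) = 3138 + (-85/284 - 135/1132) = 3138 - 8410/20093 = 63043424/20093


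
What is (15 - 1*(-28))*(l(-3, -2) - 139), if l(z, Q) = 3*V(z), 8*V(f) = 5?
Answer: -47171/8 ≈ -5896.4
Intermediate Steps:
V(f) = 5/8 (V(f) = (⅛)*5 = 5/8)
l(z, Q) = 15/8 (l(z, Q) = 3*(5/8) = 15/8)
(15 - 1*(-28))*(l(-3, -2) - 139) = (15 - 1*(-28))*(15/8 - 139) = (15 + 28)*(-1097/8) = 43*(-1097/8) = -47171/8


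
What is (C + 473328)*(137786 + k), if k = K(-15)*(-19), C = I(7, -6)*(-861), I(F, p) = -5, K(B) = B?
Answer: 65947265943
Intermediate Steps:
C = 4305 (C = -5*(-861) = 4305)
k = 285 (k = -15*(-19) = 285)
(C + 473328)*(137786 + k) = (4305 + 473328)*(137786 + 285) = 477633*138071 = 65947265943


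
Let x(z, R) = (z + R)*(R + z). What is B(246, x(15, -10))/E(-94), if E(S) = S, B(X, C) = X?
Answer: -123/47 ≈ -2.6170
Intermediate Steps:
x(z, R) = (R + z)**2 (x(z, R) = (R + z)*(R + z) = (R + z)**2)
B(246, x(15, -10))/E(-94) = 246/(-94) = 246*(-1/94) = -123/47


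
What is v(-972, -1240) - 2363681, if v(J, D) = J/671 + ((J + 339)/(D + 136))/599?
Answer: -349611968277155/147909872 ≈ -2.3637e+6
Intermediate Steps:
v(J, D) = J/671 + (339 + J)/(599*(136 + D)) (v(J, D) = J*(1/671) + ((339 + J)/(136 + D))*(1/599) = J/671 + ((339 + J)/(136 + D))*(1/599) = J/671 + (339 + J)/(599*(136 + D)))
v(-972, -1240) - 2363681 = (227469 + 82135*(-972) + 599*(-1240)*(-972))/(401929*(136 - 1240)) - 2363681 = (1/401929)*(227469 - 79835220 + 721962720)/(-1104) - 2363681 = (1/401929)*(-1/1104)*642354969 - 2363681 = -214118323/147909872 - 2363681 = -349611968277155/147909872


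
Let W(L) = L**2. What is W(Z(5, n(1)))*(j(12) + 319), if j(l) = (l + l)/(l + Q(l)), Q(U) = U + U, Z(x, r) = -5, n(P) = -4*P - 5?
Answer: 23975/3 ≈ 7991.7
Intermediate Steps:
n(P) = -5 - 4*P
Q(U) = 2*U
j(l) = 2/3 (j(l) = (l + l)/(l + 2*l) = (2*l)/((3*l)) = (2*l)*(1/(3*l)) = 2/3)
W(Z(5, n(1)))*(j(12) + 319) = (-5)**2*(2/3 + 319) = 25*(959/3) = 23975/3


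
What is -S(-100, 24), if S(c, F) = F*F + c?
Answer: -476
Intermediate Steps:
S(c, F) = c + F**2 (S(c, F) = F**2 + c = c + F**2)
-S(-100, 24) = -(-100 + 24**2) = -(-100 + 576) = -1*476 = -476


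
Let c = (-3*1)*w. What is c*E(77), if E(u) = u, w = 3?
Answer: -693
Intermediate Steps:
c = -9 (c = -3*1*3 = -3*3 = -9)
c*E(77) = -9*77 = -693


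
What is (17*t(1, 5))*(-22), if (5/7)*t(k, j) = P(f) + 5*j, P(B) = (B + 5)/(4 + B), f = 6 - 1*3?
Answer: -68442/5 ≈ -13688.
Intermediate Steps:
f = 3 (f = 6 - 3 = 3)
P(B) = (5 + B)/(4 + B)
t(k, j) = 8/5 + 7*j (t(k, j) = 7*((5 + 3)/(4 + 3) + 5*j)/5 = 7*(8/7 + 5*j)/5 = 8/5 + 7*j)
(17*t(1, 5))*(-22) = (17*(8/5 + 7*5))*(-22) = (17*(8/5 + 35))*(-22) = (17*(183/5))*(-22) = (3111/5)*(-22) = -68442/5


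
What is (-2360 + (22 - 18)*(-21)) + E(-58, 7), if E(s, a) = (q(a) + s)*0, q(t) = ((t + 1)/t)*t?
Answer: -2444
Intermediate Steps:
q(t) = 1 + t (q(t) = ((1 + t)/t)*t = 1 + t)
E(s, a) = 0 (E(s, a) = ((1 + a) + s)*0 = (1 + a + s)*0 = 0)
(-2360 + (22 - 18)*(-21)) + E(-58, 7) = (-2360 + (22 - 18)*(-21)) + 0 = (-2360 + 4*(-21)) + 0 = (-2360 - 84) + 0 = -2444 + 0 = -2444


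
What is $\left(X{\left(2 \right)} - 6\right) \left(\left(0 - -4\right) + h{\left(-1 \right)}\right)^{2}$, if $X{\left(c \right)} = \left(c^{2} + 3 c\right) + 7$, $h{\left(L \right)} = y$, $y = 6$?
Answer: $1100$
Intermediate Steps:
$h{\left(L \right)} = 6$
$X{\left(c \right)} = 7 + c^{2} + 3 c$
$\left(X{\left(2 \right)} - 6\right) \left(\left(0 - -4\right) + h{\left(-1 \right)}\right)^{2} = \left(\left(7 + 2^{2} + 3 \cdot 2\right) - 6\right) \left(\left(0 - -4\right) + 6\right)^{2} = \left(\left(7 + 4 + 6\right) - 6\right) \left(\left(0 + 4\right) + 6\right)^{2} = \left(17 - 6\right) \left(4 + 6\right)^{2} = 11 \cdot 10^{2} = 11 \cdot 100 = 1100$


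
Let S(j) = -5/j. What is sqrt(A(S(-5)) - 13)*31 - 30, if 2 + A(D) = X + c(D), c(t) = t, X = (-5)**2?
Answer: -30 + 31*sqrt(11) ≈ 72.815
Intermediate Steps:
X = 25
A(D) = 23 + D (A(D) = -2 + (25 + D) = 23 + D)
sqrt(A(S(-5)) - 13)*31 - 30 = sqrt((23 - 5/(-5)) - 13)*31 - 30 = sqrt((23 - 5*(-1/5)) - 13)*31 - 30 = sqrt((23 + 1) - 13)*31 - 30 = sqrt(24 - 13)*31 - 30 = sqrt(11)*31 - 30 = 31*sqrt(11) - 30 = -30 + 31*sqrt(11)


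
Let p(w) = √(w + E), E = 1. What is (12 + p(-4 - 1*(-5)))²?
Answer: (12 + √2)² ≈ 179.94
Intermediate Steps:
p(w) = √(1 + w) (p(w) = √(w + 1) = √(1 + w))
(12 + p(-4 - 1*(-5)))² = (12 + √(1 + (-4 - 1*(-5))))² = (12 + √(1 + (-4 + 5)))² = (12 + √(1 + 1))² = (12 + √2)²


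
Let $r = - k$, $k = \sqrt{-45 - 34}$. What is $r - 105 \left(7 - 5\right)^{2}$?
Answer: $-420 - i \sqrt{79} \approx -420.0 - 8.8882 i$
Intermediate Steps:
$k = i \sqrt{79}$ ($k = \sqrt{-79} = i \sqrt{79} \approx 8.8882 i$)
$r = - i \sqrt{79} \approx - 8.8882 i$
$r - 105 \left(7 - 5\right)^{2} = - i \sqrt{79} - 105 \left(7 - 5\right)^{2} = - i \sqrt{79} - 105 \cdot 2^{2} = - i \sqrt{79} - 420 = -420 - i \sqrt{79}$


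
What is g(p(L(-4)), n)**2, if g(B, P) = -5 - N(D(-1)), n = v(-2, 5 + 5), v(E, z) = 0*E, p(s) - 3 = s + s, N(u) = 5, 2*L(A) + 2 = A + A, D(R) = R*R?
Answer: 100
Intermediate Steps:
D(R) = R**2
L(A) = -1 + A (L(A) = -1 + (A + A)/2 = -1 + (2*A)/2 = -1 + A)
p(s) = 3 + 2*s (p(s) = 3 + (s + s) = 3 + 2*s)
v(E, z) = 0
n = 0
g(B, P) = -10 (g(B, P) = -5 - 1*5 = -5 - 5 = -10)
g(p(L(-4)), n)**2 = (-10)**2 = 100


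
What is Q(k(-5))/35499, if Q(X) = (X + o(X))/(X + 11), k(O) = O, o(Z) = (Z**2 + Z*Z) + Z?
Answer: 20/106497 ≈ 0.00018780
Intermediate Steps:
o(Z) = Z + 2*Z**2 (o(Z) = (Z**2 + Z**2) + Z = 2*Z**2 + Z = Z + 2*Z**2)
Q(X) = (X + X*(1 + 2*X))/(11 + X) (Q(X) = (X + X*(1 + 2*X))/(X + 11) = (X + X*(1 + 2*X))/(11 + X))
Q(k(-5))/35499 = (2*(-5)*(1 - 5)/(11 - 5))/35499 = (2*(-5)*(-4)/6)*(1/35499) = (2*(-5)*(1/6)*(-4))*(1/35499) = (20/3)*(1/35499) = 20/106497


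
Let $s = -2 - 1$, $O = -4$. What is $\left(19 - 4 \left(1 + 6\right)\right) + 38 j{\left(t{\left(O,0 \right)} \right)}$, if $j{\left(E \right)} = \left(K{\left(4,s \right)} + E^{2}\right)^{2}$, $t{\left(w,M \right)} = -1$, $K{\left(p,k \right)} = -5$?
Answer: $599$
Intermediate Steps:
$s = -3$ ($s = -2 - 1 = -3$)
$j{\left(E \right)} = \left(-5 + E^{2}\right)^{2}$
$\left(19 - 4 \left(1 + 6\right)\right) + 38 j{\left(t{\left(O,0 \right)} \right)} = \left(19 - 4 \left(1 + 6\right)\right) + 38 \left(-5 + \left(-1\right)^{2}\right)^{2} = \left(19 - 28\right) + 38 \left(-5 + 1\right)^{2} = \left(19 - 28\right) + 38 \left(-4\right)^{2} = -9 + 38 \cdot 16 = -9 + 608 = 599$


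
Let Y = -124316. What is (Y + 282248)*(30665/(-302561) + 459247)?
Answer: 21944683128854664/302561 ≈ 7.2530e+10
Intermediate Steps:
(Y + 282248)*(30665/(-302561) + 459247) = (-124316 + 282248)*(30665/(-302561) + 459247) = 157932*(30665*(-1/302561) + 459247) = 157932*(-30665/302561 + 459247) = 157932*(138950200902/302561) = 21944683128854664/302561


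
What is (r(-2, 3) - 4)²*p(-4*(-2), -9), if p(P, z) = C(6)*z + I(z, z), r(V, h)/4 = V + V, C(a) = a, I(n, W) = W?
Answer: -25200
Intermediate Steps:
r(V, h) = 8*V (r(V, h) = 4*(V + V) = 4*(2*V) = 8*V)
p(P, z) = 7*z (p(P, z) = 6*z + z = 7*z)
(r(-2, 3) - 4)²*p(-4*(-2), -9) = (8*(-2) - 4)²*(7*(-9)) = (-16 - 4)²*(-63) = (-20)²*(-63) = 400*(-63) = -25200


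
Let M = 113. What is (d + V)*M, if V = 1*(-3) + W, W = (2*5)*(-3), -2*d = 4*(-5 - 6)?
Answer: -1243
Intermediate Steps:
d = 22 (d = -2*(-5 - 6) = -2*(-11) = -½*(-44) = 22)
W = -30 (W = 10*(-3) = -30)
V = -33 (V = 1*(-3) - 30 = -3 - 30 = -33)
(d + V)*M = (22 - 33)*113 = -11*113 = -1243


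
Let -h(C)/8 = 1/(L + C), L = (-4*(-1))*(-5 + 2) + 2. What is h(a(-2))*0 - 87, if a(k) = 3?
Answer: -87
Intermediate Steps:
L = -10 (L = 4*(-3) + 2 = -12 + 2 = -10)
h(C) = -8/(-10 + C)
h(a(-2))*0 - 87 = -8/(-10 + 3)*0 - 87 = -8/(-7)*0 - 87 = -8*(-1/7)*0 - 87 = (8/7)*0 - 87 = 0 - 87 = -87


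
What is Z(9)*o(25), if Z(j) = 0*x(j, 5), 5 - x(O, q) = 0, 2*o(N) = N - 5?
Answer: 0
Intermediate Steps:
o(N) = -5/2 + N/2 (o(N) = (N - 5)/2 = (-5 + N)/2 = -5/2 + N/2)
x(O, q) = 5 (x(O, q) = 5 - 1*0 = 5 + 0 = 5)
Z(j) = 0 (Z(j) = 0*5 = 0)
Z(9)*o(25) = 0*(-5/2 + (½)*25) = 0*(-5/2 + 25/2) = 0*10 = 0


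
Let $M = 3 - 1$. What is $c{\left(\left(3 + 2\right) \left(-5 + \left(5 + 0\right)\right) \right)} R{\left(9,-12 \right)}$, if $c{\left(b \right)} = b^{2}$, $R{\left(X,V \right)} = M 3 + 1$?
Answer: $0$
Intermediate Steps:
$M = 2$ ($M = 3 - 1 = 2$)
$R{\left(X,V \right)} = 7$ ($R{\left(X,V \right)} = 2 \cdot 3 + 1 = 6 + 1 = 7$)
$c{\left(\left(3 + 2\right) \left(-5 + \left(5 + 0\right)\right) \right)} R{\left(9,-12 \right)} = \left(\left(3 + 2\right) \left(-5 + \left(5 + 0\right)\right)\right)^{2} \cdot 7 = \left(5 \left(-5 + 5\right)\right)^{2} \cdot 7 = \left(5 \cdot 0\right)^{2} \cdot 7 = 0^{2} \cdot 7 = 0 \cdot 7 = 0$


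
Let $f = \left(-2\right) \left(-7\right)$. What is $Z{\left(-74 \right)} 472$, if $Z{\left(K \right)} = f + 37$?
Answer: $24072$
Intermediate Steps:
$f = 14$
$Z{\left(K \right)} = 51$ ($Z{\left(K \right)} = 14 + 37 = 51$)
$Z{\left(-74 \right)} 472 = 51 \cdot 472 = 24072$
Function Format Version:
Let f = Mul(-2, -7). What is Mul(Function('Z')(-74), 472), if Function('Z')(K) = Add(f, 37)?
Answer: 24072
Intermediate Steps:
f = 14
Function('Z')(K) = 51 (Function('Z')(K) = Add(14, 37) = 51)
Mul(Function('Z')(-74), 472) = Mul(51, 472) = 24072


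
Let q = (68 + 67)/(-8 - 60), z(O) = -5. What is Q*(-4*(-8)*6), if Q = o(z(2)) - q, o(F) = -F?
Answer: 22800/17 ≈ 1341.2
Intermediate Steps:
q = -135/68 (q = 135/(-68) = 135*(-1/68) = -135/68 ≈ -1.9853)
Q = 475/68 (Q = -1*(-5) - 1*(-135/68) = 5 + 135/68 = 475/68 ≈ 6.9853)
Q*(-4*(-8)*6) = 475*(-4*(-8)*6)/68 = 475*(32*6)/68 = (475/68)*192 = 22800/17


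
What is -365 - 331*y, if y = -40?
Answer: 12875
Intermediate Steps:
-365 - 331*y = -365 - 331*(-40) = -365 + 13240 = 12875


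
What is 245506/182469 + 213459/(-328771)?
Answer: 41765602855/59990515599 ≈ 0.69620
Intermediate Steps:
245506/182469 + 213459/(-328771) = 245506*(1/182469) + 213459*(-1/328771) = 245506/182469 - 213459/328771 = 41765602855/59990515599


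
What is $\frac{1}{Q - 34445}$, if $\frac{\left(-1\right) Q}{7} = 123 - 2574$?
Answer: $- \frac{1}{17288} \approx -5.7844 \cdot 10^{-5}$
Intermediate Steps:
$Q = 17157$ ($Q = - 7 \left(123 - 2574\right) = \left(-7\right) \left(-2451\right) = 17157$)
$\frac{1}{Q - 34445} = \frac{1}{17157 - 34445} = \frac{1}{-17288} = - \frac{1}{17288}$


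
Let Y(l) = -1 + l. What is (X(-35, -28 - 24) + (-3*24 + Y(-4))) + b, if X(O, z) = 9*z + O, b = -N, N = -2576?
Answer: 1996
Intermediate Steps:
b = 2576 (b = -1*(-2576) = 2576)
X(O, z) = O + 9*z
(X(-35, -28 - 24) + (-3*24 + Y(-4))) + b = ((-35 + 9*(-28 - 24)) + (-3*24 + (-1 - 4))) + 2576 = ((-35 + 9*(-52)) + (-72 - 5)) + 2576 = ((-35 - 468) - 77) + 2576 = (-503 - 77) + 2576 = -580 + 2576 = 1996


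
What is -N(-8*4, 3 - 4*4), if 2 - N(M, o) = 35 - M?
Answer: 65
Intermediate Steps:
N(M, o) = -33 + M (N(M, o) = 2 - (35 - M) = 2 + (-35 + M) = -33 + M)
-N(-8*4, 3 - 4*4) = -(-33 - 8*4) = -(-33 - 32) = -1*(-65) = 65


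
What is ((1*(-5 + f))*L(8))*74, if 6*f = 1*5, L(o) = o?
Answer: -7400/3 ≈ -2466.7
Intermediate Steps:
f = ⅚ (f = (1*5)/6 = (⅙)*5 = ⅚ ≈ 0.83333)
((1*(-5 + f))*L(8))*74 = ((1*(-5 + ⅚))*8)*74 = ((1*(-25/6))*8)*74 = -25/6*8*74 = -100/3*74 = -7400/3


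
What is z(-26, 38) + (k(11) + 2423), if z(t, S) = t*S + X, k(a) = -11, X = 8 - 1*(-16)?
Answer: 1448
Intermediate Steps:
X = 24 (X = 8 + 16 = 24)
z(t, S) = 24 + S*t (z(t, S) = t*S + 24 = S*t + 24 = 24 + S*t)
z(-26, 38) + (k(11) + 2423) = (24 + 38*(-26)) + (-11 + 2423) = (24 - 988) + 2412 = -964 + 2412 = 1448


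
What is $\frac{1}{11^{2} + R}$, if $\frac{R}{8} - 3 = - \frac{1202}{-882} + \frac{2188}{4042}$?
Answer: $\frac{891261}{142809445} \approx 0.0062409$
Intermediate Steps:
$R = \frac{34966864}{891261}$ ($R = 24 + 8 \left(- \frac{1202}{-882} + \frac{2188}{4042}\right) = 24 + 8 \left(\left(-1202\right) \left(- \frac{1}{882}\right) + 2188 \cdot \frac{1}{4042}\right) = 24 + 8 \left(\frac{601}{441} + \frac{1094}{2021}\right) = 24 + 8 \cdot \frac{1697075}{891261} = 24 + \frac{13576600}{891261} = \frac{34966864}{891261} \approx 39.233$)
$\frac{1}{11^{2} + R} = \frac{1}{11^{2} + \frac{34966864}{891261}} = \frac{1}{121 + \frac{34966864}{891261}} = \frac{1}{\frac{142809445}{891261}} = \frac{891261}{142809445}$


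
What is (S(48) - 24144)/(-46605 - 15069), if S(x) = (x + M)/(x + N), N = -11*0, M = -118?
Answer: 579491/1480176 ≈ 0.39150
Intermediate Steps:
N = 0
S(x) = (-118 + x)/x (S(x) = (x - 118)/(x + 0) = (-118 + x)/x)
(S(48) - 24144)/(-46605 - 15069) = ((-118 + 48)/48 - 24144)/(-46605 - 15069) = ((1/48)*(-70) - 24144)/(-61674) = (-35/24 - 24144)*(-1/61674) = -579491/24*(-1/61674) = 579491/1480176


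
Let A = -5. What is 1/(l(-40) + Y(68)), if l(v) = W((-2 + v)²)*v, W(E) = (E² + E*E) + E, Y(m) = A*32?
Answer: -1/249006400 ≈ -4.0160e-9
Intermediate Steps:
Y(m) = -160 (Y(m) = -5*32 = -160)
W(E) = E + 2*E² (W(E) = (E² + E²) + E = 2*E² + E = E + 2*E²)
l(v) = v*(-2 + v)²*(1 + 2*(-2 + v)²) (l(v) = ((-2 + v)²*(1 + 2*(-2 + v)²))*v = v*(-2 + v)²*(1 + 2*(-2 + v)²))
1/(l(-40) + Y(68)) = 1/(-40*(-2 - 40)²*(1 + 2*(-2 - 40)²) - 160) = 1/(-40*(-42)²*(1 + 2*(-42)²) - 160) = 1/(-40*1764*(1 + 2*1764) - 160) = 1/(-40*1764*(1 + 3528) - 160) = 1/(-40*1764*3529 - 160) = 1/(-249006240 - 160) = 1/(-249006400) = -1/249006400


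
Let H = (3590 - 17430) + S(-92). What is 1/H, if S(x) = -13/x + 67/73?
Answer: -6716/92942327 ≈ -7.2260e-5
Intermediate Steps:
S(x) = 67/73 - 13/x (S(x) = -13/x + 67*(1/73) = -13/x + 67/73 = 67/73 - 13/x)
H = -92942327/6716 (H = (3590 - 17430) + (67/73 - 13/(-92)) = -13840 + (67/73 - 13*(-1/92)) = -13840 + (67/73 + 13/92) = -13840 + 7113/6716 = -92942327/6716 ≈ -13839.)
1/H = 1/(-92942327/6716) = -6716/92942327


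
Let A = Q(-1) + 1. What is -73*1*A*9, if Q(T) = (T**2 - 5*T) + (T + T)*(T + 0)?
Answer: -5913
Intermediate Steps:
Q(T) = -5*T + 3*T**2 (Q(T) = (T**2 - 5*T) + (2*T)*T = (T**2 - 5*T) + 2*T**2 = -5*T + 3*T**2)
A = 9 (A = -(-5 + 3*(-1)) + 1 = -(-5 - 3) + 1 = -1*(-8) + 1 = 8 + 1 = 9)
-73*1*A*9 = -73*1*9*9 = -657*9 = -73*81 = -5913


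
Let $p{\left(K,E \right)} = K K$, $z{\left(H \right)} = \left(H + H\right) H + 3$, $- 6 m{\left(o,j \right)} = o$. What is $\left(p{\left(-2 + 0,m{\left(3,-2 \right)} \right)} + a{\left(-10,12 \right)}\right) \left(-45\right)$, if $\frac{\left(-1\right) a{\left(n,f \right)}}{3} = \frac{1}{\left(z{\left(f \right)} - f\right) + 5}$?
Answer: $- \frac{50985}{284} \approx -179.52$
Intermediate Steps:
$m{\left(o,j \right)} = - \frac{o}{6}$
$z{\left(H \right)} = 3 + 2 H^{2}$ ($z{\left(H \right)} = 2 H H + 3 = 2 H^{2} + 3 = 3 + 2 H^{2}$)
$p{\left(K,E \right)} = K^{2}$
$a{\left(n,f \right)} = - \frac{3}{8 - f + 2 f^{2}}$ ($a{\left(n,f \right)} = - \frac{3}{\left(\left(3 + 2 f^{2}\right) - f\right) + 5} = - \frac{3}{\left(3 - f + 2 f^{2}\right) + 5} = - \frac{3}{8 - f + 2 f^{2}}$)
$\left(p{\left(-2 + 0,m{\left(3,-2 \right)} \right)} + a{\left(-10,12 \right)}\right) \left(-45\right) = \left(\left(-2 + 0\right)^{2} - \frac{3}{8 - 12 + 2 \cdot 12^{2}}\right) \left(-45\right) = \left(\left(-2\right)^{2} - \frac{3}{8 - 12 + 2 \cdot 144}\right) \left(-45\right) = \left(4 - \frac{3}{8 - 12 + 288}\right) \left(-45\right) = \left(4 - \frac{3}{284}\right) \left(-45\right) = \frac{1133}{284} \left(-45\right) = - \frac{50985}{284}$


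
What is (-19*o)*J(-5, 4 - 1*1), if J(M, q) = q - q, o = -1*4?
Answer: 0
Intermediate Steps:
o = -4
J(M, q) = 0
(-19*o)*J(-5, 4 - 1*1) = -19*(-4)*0 = 76*0 = 0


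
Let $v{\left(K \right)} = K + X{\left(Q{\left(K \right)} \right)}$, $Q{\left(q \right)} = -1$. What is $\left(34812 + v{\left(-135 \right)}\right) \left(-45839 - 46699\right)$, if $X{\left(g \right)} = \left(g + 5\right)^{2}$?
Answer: $-3210420834$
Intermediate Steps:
$X{\left(g \right)} = \left(5 + g\right)^{2}$
$v{\left(K \right)} = 16 + K$ ($v{\left(K \right)} = K + \left(5 - 1\right)^{2} = K + 4^{2} = K + 16 = 16 + K$)
$\left(34812 + v{\left(-135 \right)}\right) \left(-45839 - 46699\right) = \left(34812 + \left(16 - 135\right)\right) \left(-45839 - 46699\right) = \left(34812 - 119\right) \left(-92538\right) = 34693 \left(-92538\right) = -3210420834$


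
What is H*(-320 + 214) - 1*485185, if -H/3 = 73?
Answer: -461971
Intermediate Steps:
H = -219 (H = -3*73 = -219)
H*(-320 + 214) - 1*485185 = -219*(-320 + 214) - 1*485185 = -219*(-106) - 485185 = 23214 - 485185 = -461971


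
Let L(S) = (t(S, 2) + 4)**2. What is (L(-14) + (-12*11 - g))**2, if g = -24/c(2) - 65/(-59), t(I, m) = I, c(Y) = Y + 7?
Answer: 29019769/31329 ≈ 926.29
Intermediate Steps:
c(Y) = 7 + Y
L(S) = (4 + S)**2 (L(S) = (S + 4)**2 = (4 + S)**2)
g = -277/177 (g = -24/(7 + 2) - 65/(-59) = -24/9 - 65*(-1/59) = -24*1/9 + 65/59 = -8/3 + 65/59 = -277/177 ≈ -1.5650)
(L(-14) + (-12*11 - g))**2 = ((4 - 14)**2 + (-12*11 - 1*(-277/177)))**2 = ((-10)**2 + (-132 + 277/177))**2 = (100 - 23087/177)**2 = (-5387/177)**2 = 29019769/31329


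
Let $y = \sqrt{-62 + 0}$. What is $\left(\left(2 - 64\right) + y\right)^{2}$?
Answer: $\left(-62 + i \sqrt{62}\right)^{2} \approx 3782.0 - 976.38 i$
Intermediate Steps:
$y = i \sqrt{62}$ ($y = \sqrt{-62} = i \sqrt{62} \approx 7.874 i$)
$\left(\left(2 - 64\right) + y\right)^{2} = \left(\left(2 - 64\right) + i \sqrt{62}\right)^{2} = \left(-62 + i \sqrt{62}\right)^{2}$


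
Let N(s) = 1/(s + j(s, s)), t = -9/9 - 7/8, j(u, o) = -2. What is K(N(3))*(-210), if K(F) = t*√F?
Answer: 1575/4 ≈ 393.75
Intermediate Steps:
t = -15/8 (t = -9*⅑ - 7*⅛ = -1 - 7/8 = -15/8 ≈ -1.8750)
N(s) = 1/(-2 + s) (N(s) = 1/(s - 2) = 1/(-2 + s))
K(F) = -15*√F/8
K(N(3))*(-210) = -15/(8*√(-2 + 3))*(-210) = -15*√(1/1)/8*(-210) = -15*√1/8*(-210) = -15/8*1*(-210) = -15/8*(-210) = 1575/4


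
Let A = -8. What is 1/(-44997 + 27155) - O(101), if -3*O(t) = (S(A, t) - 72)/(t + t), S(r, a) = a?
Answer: 129203/2703063 ≈ 0.047799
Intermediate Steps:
O(t) = -(-72 + t)/(6*t) (O(t) = -(t - 72)/(3*(t + t)) = -(-72 + t)/(3*(2*t)) = -(-72 + t)*1/(2*t)/3 = -(-72 + t)/(6*t))
1/(-44997 + 27155) - O(101) = 1/(-44997 + 27155) - (72 - 1*101)/(6*101) = 1/(-17842) - (72 - 101)/(6*101) = -1/17842 - (-29)/(6*101) = -1/17842 - 1*(-29/606) = -1/17842 + 29/606 = 129203/2703063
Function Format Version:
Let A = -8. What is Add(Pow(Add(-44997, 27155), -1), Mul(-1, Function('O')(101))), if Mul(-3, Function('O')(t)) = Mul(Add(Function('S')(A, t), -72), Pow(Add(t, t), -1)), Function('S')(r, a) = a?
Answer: Rational(129203, 2703063) ≈ 0.047799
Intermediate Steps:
Function('O')(t) = Mul(Rational(-1, 6), Pow(t, -1), Add(-72, t)) (Function('O')(t) = Mul(Rational(-1, 3), Mul(Add(t, -72), Pow(Add(t, t), -1))) = Mul(Rational(-1, 3), Mul(Add(-72, t), Pow(Mul(2, t), -1))) = Mul(Rational(-1, 3), Mul(Add(-72, t), Mul(Rational(1, 2), Pow(t, -1)))) = Mul(Rational(-1, 3), Mul(Rational(1, 2), Pow(t, -1), Add(-72, t))) = Mul(Rational(-1, 6), Pow(t, -1), Add(-72, t)))
Add(Pow(Add(-44997, 27155), -1), Mul(-1, Function('O')(101))) = Add(Pow(Add(-44997, 27155), -1), Mul(-1, Mul(Rational(1, 6), Pow(101, -1), Add(72, Mul(-1, 101))))) = Add(Pow(-17842, -1), Mul(-1, Mul(Rational(1, 6), Rational(1, 101), Add(72, -101)))) = Add(Rational(-1, 17842), Mul(-1, Mul(Rational(1, 6), Rational(1, 101), -29))) = Add(Rational(-1, 17842), Mul(-1, Rational(-29, 606))) = Add(Rational(-1, 17842), Rational(29, 606)) = Rational(129203, 2703063)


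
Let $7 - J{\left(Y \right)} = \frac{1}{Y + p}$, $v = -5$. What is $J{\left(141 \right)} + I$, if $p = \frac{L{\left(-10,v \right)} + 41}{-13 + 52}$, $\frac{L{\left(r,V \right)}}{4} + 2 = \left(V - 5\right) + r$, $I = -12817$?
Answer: $- \frac{69840159}{5452} \approx -12810.0$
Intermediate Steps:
$L{\left(r,V \right)} = -28 + 4 V + 4 r$ ($L{\left(r,V \right)} = -8 + 4 \left(\left(V - 5\right) + r\right) = -8 + 4 \left(\left(-5 + V\right) + r\right) = -8 + 4 \left(-5 + V + r\right) = -8 + \left(-20 + 4 V + 4 r\right) = -28 + 4 V + 4 r$)
$p = - \frac{47}{39}$ ($p = \frac{\left(-28 + 4 \left(-5\right) + 4 \left(-10\right)\right) + 41}{-13 + 52} = \frac{\left(-28 - 20 - 40\right) + 41}{39} = \left(-88 + 41\right) \frac{1}{39} = \left(-47\right) \frac{1}{39} = - \frac{47}{39} \approx -1.2051$)
$J{\left(Y \right)} = 7 - \frac{1}{- \frac{47}{39} + Y}$ ($J{\left(Y \right)} = 7 - \frac{1}{Y - \frac{47}{39}} = 7 - \frac{1}{- \frac{47}{39} + Y}$)
$J{\left(141 \right)} + I = \frac{-368 + 273 \cdot 141}{-47 + 39 \cdot 141} - 12817 = \frac{-368 + 38493}{-47 + 5499} - 12817 = \frac{1}{5452} \cdot 38125 - 12817 = \frac{38125}{5452} - 12817 = - \frac{69840159}{5452}$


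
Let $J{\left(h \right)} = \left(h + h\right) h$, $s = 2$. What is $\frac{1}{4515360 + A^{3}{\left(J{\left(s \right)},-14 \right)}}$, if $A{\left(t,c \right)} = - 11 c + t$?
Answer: $\frac{1}{8766888} \approx 1.1407 \cdot 10^{-7}$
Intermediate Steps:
$J{\left(h \right)} = 2 h^{2}$ ($J{\left(h \right)} = 2 h h = 2 h^{2}$)
$A{\left(t,c \right)} = t - 11 c$
$\frac{1}{4515360 + A^{3}{\left(J{\left(s \right)},-14 \right)}} = \frac{1}{4515360 + \left(2 \cdot 2^{2} - -154\right)^{3}} = \frac{1}{4515360 + \left(2 \cdot 4 + 154\right)^{3}} = \frac{1}{4515360 + \left(8 + 154\right)^{3}} = \frac{1}{4515360 + 162^{3}} = \frac{1}{4515360 + 4251528} = \frac{1}{8766888}$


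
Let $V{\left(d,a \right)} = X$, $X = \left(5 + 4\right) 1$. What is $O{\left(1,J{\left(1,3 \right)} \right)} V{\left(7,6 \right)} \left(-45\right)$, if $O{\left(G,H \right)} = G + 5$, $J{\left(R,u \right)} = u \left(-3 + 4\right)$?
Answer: $-2430$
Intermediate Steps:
$J{\left(R,u \right)} = u$ ($J{\left(R,u \right)} = u 1 = u$)
$O{\left(G,H \right)} = 5 + G$
$X = 9$ ($X = 9 \cdot 1 = 9$)
$V{\left(d,a \right)} = 9$
$O{\left(1,J{\left(1,3 \right)} \right)} V{\left(7,6 \right)} \left(-45\right) = \left(5 + 1\right) 9 \left(-45\right) = 6 \cdot 9 \left(-45\right) = 54 \left(-45\right) = -2430$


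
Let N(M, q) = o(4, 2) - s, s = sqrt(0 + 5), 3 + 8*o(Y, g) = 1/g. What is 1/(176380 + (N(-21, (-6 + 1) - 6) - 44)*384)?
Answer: 39841/6349036804 + 24*sqrt(5)/1587259201 ≈ 6.3089e-6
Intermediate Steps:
o(Y, g) = -3/8 + 1/(8*g) (o(Y, g) = -3/8 + (1/g)/8 = -3/8 + 1/(8*g))
s = sqrt(5) ≈ 2.2361
N(M, q) = -5/16 - sqrt(5) (N(M, q) = (1/8)*(1 - 3*2)/2 - sqrt(5) = (1/8)*(1/2)*(1 - 6) - sqrt(5) = (1/8)*(1/2)*(-5) - sqrt(5) = -5/16 - sqrt(5))
1/(176380 + (N(-21, (-6 + 1) - 6) - 44)*384) = 1/(176380 + ((-5/16 - sqrt(5)) - 44)*384) = 1/(176380 + (-709/16 - sqrt(5))*384) = 1/(176380 + (-17016 - 384*sqrt(5))) = 1/(159364 - 384*sqrt(5))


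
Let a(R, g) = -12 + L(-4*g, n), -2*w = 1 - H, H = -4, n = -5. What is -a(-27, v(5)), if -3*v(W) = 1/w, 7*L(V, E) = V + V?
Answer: 1276/105 ≈ 12.152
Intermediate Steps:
w = -5/2 (w = -(1 - 1*(-4))/2 = -(1 + 4)/2 = -½*5 = -5/2 ≈ -2.5000)
L(V, E) = 2*V/7 (L(V, E) = (V + V)/7 = (2*V)/7 = 2*V/7)
v(W) = 2/15 (v(W) = -1/(3*(-5/2)) = -⅓*(-⅖) = 2/15)
a(R, g) = -12 - 8*g/7 (a(R, g) = -12 + 2*(-4*g)/7 = -12 - 8*g/7)
-a(-27, v(5)) = -(-12 - 8/7*2/15) = -(-12 - 16/105) = -1*(-1276/105) = 1276/105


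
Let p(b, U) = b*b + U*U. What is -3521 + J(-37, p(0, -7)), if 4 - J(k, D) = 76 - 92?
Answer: -3501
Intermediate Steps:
p(b, U) = U**2 + b**2 (p(b, U) = b**2 + U**2 = U**2 + b**2)
J(k, D) = 20 (J(k, D) = 4 - (76 - 92) = 4 - 1*(-16) = 4 + 16 = 20)
-3521 + J(-37, p(0, -7)) = -3521 + 20 = -3501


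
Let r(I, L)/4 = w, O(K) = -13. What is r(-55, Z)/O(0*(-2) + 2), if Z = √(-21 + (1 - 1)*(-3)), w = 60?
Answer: -240/13 ≈ -18.462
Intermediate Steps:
Z = I*√21 (Z = √(-21 + 0*(-3)) = √(-21 + 0) = √(-21) = I*√21 ≈ 4.5826*I)
r(I, L) = 240 (r(I, L) = 4*60 = 240)
r(-55, Z)/O(0*(-2) + 2) = 240/(-13) = 240*(-1/13) = -240/13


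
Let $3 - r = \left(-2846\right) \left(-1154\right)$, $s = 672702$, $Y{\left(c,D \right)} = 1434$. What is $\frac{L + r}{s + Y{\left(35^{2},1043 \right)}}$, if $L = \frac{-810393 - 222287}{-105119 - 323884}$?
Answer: $- \frac{1408965369163}{289206366408} \approx -4.8718$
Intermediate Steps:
$L = \frac{1032680}{429003}$ ($L = - \frac{1032680}{-429003} = \left(-1032680\right) \left(- \frac{1}{429003}\right) = \frac{1032680}{429003} \approx 2.4072$)
$r = -3284281$ ($r = 3 - \left(-2846\right) \left(-1154\right) = 3 - 3284284 = -3284281$)
$\frac{L + r}{s + Y{\left(35^{2},1043 \right)}} = \frac{\frac{1032680}{429003} - 3284281}{672702 + 1434} = - \frac{1408965369163}{429003 \cdot 674136} = \left(- \frac{1408965369163}{429003}\right) \frac{1}{674136} = - \frac{1408965369163}{289206366408}$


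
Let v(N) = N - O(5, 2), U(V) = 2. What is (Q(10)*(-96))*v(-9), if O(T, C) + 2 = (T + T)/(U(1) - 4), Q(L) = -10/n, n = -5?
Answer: 384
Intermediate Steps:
Q(L) = 2 (Q(L) = -10/(-5) = -10*(-1/5) = 2)
O(T, C) = -2 - T (O(T, C) = -2 + (T + T)/(2 - 4) = -2 + (2*T)/(-2) = -2 + (2*T)*(-1/2) = -2 - T)
v(N) = 7 + N (v(N) = N - (-2 - 1*5) = N - (-2 - 5) = N - 1*(-7) = N + 7 = 7 + N)
(Q(10)*(-96))*v(-9) = (2*(-96))*(7 - 9) = -192*(-2) = 384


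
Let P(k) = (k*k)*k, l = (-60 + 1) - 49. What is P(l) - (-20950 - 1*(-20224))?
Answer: -1258986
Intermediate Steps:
l = -108 (l = -59 - 49 = -108)
P(k) = k³ (P(k) = k²*k = k³)
P(l) - (-20950 - 1*(-20224)) = (-108)³ - (-20950 - 1*(-20224)) = -1259712 - (-20950 + 20224) = -1259712 - 1*(-726) = -1259712 + 726 = -1258986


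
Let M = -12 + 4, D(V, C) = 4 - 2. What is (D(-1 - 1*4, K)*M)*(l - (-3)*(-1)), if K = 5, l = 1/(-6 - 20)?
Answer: 632/13 ≈ 48.615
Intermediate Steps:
l = -1/26 (l = 1/(-26) = -1/26 ≈ -0.038462)
D(V, C) = 2
M = -8
(D(-1 - 1*4, K)*M)*(l - (-3)*(-1)) = (2*(-8))*(-1/26 - (-3)*(-1)) = -16*(-1/26 - 1*3) = -16*(-1/26 - 3) = -16*(-79/26) = 632/13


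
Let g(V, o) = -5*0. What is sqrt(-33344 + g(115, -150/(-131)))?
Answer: 8*I*sqrt(521) ≈ 182.6*I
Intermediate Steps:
g(V, o) = 0
sqrt(-33344 + g(115, -150/(-131))) = sqrt(-33344 + 0) = sqrt(-33344) = 8*I*sqrt(521)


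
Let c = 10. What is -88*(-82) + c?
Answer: 7226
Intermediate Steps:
-88*(-82) + c = -88*(-82) + 10 = 7216 + 10 = 7226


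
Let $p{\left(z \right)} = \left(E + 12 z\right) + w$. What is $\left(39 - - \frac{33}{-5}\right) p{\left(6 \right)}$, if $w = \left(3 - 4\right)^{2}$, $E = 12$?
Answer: $2754$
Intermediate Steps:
$w = 1$ ($w = \left(-1\right)^{2} = 1$)
$p{\left(z \right)} = 13 + 12 z$ ($p{\left(z \right)} = \left(12 + 12 z\right) + 1 = 13 + 12 z$)
$\left(39 - - \frac{33}{-5}\right) p{\left(6 \right)} = \left(39 - - \frac{33}{-5}\right) \left(13 + 12 \cdot 6\right) = \left(39 - \left(-33\right) \left(- \frac{1}{5}\right)\right) \left(13 + 72\right) = \left(39 - \frac{33}{5}\right) 85 = \frac{162}{5} \cdot 85 = 2754$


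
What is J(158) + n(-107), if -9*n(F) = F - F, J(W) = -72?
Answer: -72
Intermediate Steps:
n(F) = 0 (n(F) = -(F - F)/9 = -⅑*0 = 0)
J(158) + n(-107) = -72 + 0 = -72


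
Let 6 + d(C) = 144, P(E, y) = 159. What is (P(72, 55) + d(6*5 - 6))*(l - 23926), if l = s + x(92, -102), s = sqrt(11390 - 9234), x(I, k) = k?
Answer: -7136316 + 4158*sqrt(11) ≈ -7.1225e+6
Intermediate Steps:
s = 14*sqrt(11) (s = sqrt(2156) = 14*sqrt(11) ≈ 46.433)
d(C) = 138 (d(C) = -6 + 144 = 138)
l = -102 + 14*sqrt(11) (l = 14*sqrt(11) - 102 = -102 + 14*sqrt(11) ≈ -55.567)
(P(72, 55) + d(6*5 - 6))*(l - 23926) = (159 + 138)*((-102 + 14*sqrt(11)) - 23926) = 297*(-24028 + 14*sqrt(11)) = -7136316 + 4158*sqrt(11)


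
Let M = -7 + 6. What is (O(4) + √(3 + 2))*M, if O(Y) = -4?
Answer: 4 - √5 ≈ 1.7639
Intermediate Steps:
M = -1
(O(4) + √(3 + 2))*M = (-4 + √(3 + 2))*(-1) = (-4 + √5)*(-1) = 4 - √5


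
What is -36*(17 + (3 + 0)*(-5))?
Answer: -72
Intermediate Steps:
-36*(17 + (3 + 0)*(-5)) = -36*(17 + 3*(-5)) = -36*(17 - 15) = -36*2 = -72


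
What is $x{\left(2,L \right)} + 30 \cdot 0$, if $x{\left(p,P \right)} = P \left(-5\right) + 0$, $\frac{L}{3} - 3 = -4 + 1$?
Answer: $0$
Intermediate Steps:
$L = 0$ ($L = 9 + 3 \left(-4 + 1\right) = 9 + 3 \left(-3\right) = 9 - 9 = 0$)
$x{\left(p,P \right)} = - 5 P$ ($x{\left(p,P \right)} = - 5 P + 0 = - 5 P$)
$x{\left(2,L \right)} + 30 \cdot 0 = \left(-5\right) 0 + 30 \cdot 0 = 0 + 0 = 0$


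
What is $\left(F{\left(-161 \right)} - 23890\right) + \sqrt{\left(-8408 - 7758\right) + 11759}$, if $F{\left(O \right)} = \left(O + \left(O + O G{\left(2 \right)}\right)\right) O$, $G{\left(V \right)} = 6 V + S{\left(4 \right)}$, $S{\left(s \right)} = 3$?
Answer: $416767 + i \sqrt{4407} \approx 4.1677 \cdot 10^{5} + 66.385 i$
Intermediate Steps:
$G{\left(V \right)} = 3 + 6 V$ ($G{\left(V \right)} = 6 V + 3 = 3 + 6 V$)
$F{\left(O \right)} = 17 O^{2}$ ($F{\left(O \right)} = \left(O + \left(O + O \left(3 + 6 \cdot 2\right)\right)\right) O = \left(O + \left(O + O \left(3 + 12\right)\right)\right) O = \left(O + \left(O + O 15\right)\right) O = \left(O + \left(O + 15 O\right)\right) O = \left(O + 16 O\right) O = 17 O O = 17 O^{2}$)
$\left(F{\left(-161 \right)} - 23890\right) + \sqrt{\left(-8408 - 7758\right) + 11759} = \left(17 \left(-161\right)^{2} - 23890\right) + \sqrt{\left(-8408 - 7758\right) + 11759} = \left(17 \cdot 25921 - 23890\right) + \sqrt{\left(-8408 - 7758\right) + 11759} = \left(440657 - 23890\right) + \sqrt{-16166 + 11759} = 416767 + \sqrt{-4407} = 416767 + i \sqrt{4407}$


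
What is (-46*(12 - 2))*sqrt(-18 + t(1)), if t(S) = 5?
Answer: -460*I*sqrt(13) ≈ -1658.6*I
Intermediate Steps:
(-46*(12 - 2))*sqrt(-18 + t(1)) = (-46*(12 - 2))*sqrt(-18 + 5) = (-46*10)*sqrt(-13) = -460*I*sqrt(13)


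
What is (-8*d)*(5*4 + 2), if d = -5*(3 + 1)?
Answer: 3520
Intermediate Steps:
d = -20 (d = -5*4 = -20)
(-8*d)*(5*4 + 2) = (-8*(-20))*(5*4 + 2) = 160*(20 + 2) = 160*22 = 3520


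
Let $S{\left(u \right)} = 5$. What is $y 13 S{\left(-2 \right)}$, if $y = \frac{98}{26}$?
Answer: $245$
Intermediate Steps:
$y = \frac{49}{13}$ ($y = 98 \cdot \frac{1}{26} = \frac{49}{13} \approx 3.7692$)
$y 13 S{\left(-2 \right)} = \frac{49 \cdot 13 \cdot 5}{13} = \frac{49}{13} \cdot 65 = 245$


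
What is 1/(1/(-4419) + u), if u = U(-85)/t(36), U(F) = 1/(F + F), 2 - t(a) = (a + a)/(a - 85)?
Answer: -127709100/245431 ≈ -520.35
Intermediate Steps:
t(a) = 2 - 2*a/(-85 + a) (t(a) = 2 - (a + a)/(a - 85) = 2 - 2*a/(-85 + a))
U(F) = 1/(2*F)
u = -49/28900 (u = ((1/2)/(-85))/((-170/(-85 + 36))) = ((1/2)*(-1/85))/((-170/(-49))) = -1/(170*((-170*(-1/49)))) = -1/(170*170/49) = -1/170*49/170 = -49/28900 ≈ -0.0016955)
1/(1/(-4419) + u) = 1/(1/(-4419) - 49/28900) = 1/(-1/4419 - 49/28900) = 1/(-245431/127709100) = -127709100/245431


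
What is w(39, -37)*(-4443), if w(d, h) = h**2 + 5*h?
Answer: -5260512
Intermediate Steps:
w(39, -37)*(-4443) = -37*(5 - 37)*(-4443) = -37*(-32)*(-4443) = 1184*(-4443) = -5260512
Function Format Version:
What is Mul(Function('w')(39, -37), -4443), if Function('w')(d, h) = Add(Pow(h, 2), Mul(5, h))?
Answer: -5260512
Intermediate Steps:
Mul(Function('w')(39, -37), -4443) = Mul(Mul(-37, Add(5, -37)), -4443) = Mul(Mul(-37, -32), -4443) = Mul(1184, -4443) = -5260512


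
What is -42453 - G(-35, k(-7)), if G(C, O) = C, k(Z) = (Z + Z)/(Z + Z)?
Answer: -42418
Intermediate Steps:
k(Z) = 1 (k(Z) = (2*Z)/((2*Z)) = (2*Z)*(1/(2*Z)) = 1)
-42453 - G(-35, k(-7)) = -42453 - 1*(-35) = -42453 + 35 = -42418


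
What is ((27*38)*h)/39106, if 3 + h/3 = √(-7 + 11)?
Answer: -1539/19553 ≈ -0.078709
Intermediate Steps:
h = -3 (h = -9 + 3*√(-7 + 11) = -9 + 3*√4 = -9 + 3*2 = -9 + 6 = -3)
((27*38)*h)/39106 = ((27*38)*(-3))/39106 = (1026*(-3))*(1/39106) = -3078*1/39106 = -1539/19553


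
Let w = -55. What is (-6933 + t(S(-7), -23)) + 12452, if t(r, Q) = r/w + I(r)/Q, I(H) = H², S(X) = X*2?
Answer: 6971077/1265 ≈ 5510.7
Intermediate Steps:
S(X) = 2*X
t(r, Q) = -r/55 + r²/Q (t(r, Q) = r/(-55) + r²/Q = r*(-1/55) + r²/Q = -r/55 + r²/Q)
(-6933 + t(S(-7), -23)) + 12452 = (-6933 + (-2*(-7)/55 + (2*(-7))²/(-23))) + 12452 = (-6933 + (-1/55*(-14) - 1/23*(-14)²)) + 12452 = (-6933 + (14/55 - 1/23*196)) + 12452 = (-6933 + (14/55 - 196/23)) + 12452 = (-6933 - 10458/1265) + 12452 = -8780703/1265 + 12452 = 6971077/1265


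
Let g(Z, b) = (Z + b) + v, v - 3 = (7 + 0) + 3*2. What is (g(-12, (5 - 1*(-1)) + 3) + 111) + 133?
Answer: 257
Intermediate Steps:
v = 16 (v = 3 + ((7 + 0) + 3*2) = 3 + (7 + 6) = 3 + 13 = 16)
g(Z, b) = 16 + Z + b (g(Z, b) = (Z + b) + 16 = 16 + Z + b)
(g(-12, (5 - 1*(-1)) + 3) + 111) + 133 = ((16 - 12 + ((5 - 1*(-1)) + 3)) + 111) + 133 = ((16 - 12 + ((5 + 1) + 3)) + 111) + 133 = ((16 - 12 + (6 + 3)) + 111) + 133 = ((16 - 12 + 9) + 111) + 133 = (13 + 111) + 133 = 124 + 133 = 257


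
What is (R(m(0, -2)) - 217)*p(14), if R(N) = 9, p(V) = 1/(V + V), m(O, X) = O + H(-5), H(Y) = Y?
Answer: -52/7 ≈ -7.4286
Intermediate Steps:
m(O, X) = -5 + O (m(O, X) = O - 5 = -5 + O)
p(V) = 1/(2*V)
(R(m(0, -2)) - 217)*p(14) = (9 - 217)*((1/2)/14) = -104/14 = -208*1/28 = -52/7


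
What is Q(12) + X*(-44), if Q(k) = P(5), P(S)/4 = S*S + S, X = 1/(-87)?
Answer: 10484/87 ≈ 120.51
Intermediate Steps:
X = -1/87 ≈ -0.011494
P(S) = 4*S + 4*S² (P(S) = 4*(S*S + S) = 4*(S² + S) = 4*(S + S²) = 4*S + 4*S²)
Q(k) = 120 (Q(k) = 4*5*(1 + 5) = 4*5*6 = 120)
Q(12) + X*(-44) = 120 - 1/87*(-44) = 120 + 44/87 = 10484/87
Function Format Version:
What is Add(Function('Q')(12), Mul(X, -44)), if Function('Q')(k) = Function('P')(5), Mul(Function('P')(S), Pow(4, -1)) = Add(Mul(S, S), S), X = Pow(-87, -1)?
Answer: Rational(10484, 87) ≈ 120.51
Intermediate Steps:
X = Rational(-1, 87) ≈ -0.011494
Function('P')(S) = Add(Mul(4, S), Mul(4, Pow(S, 2))) (Function('P')(S) = Mul(4, Add(Mul(S, S), S)) = Mul(4, Add(Pow(S, 2), S)) = Mul(4, Add(S, Pow(S, 2))) = Add(Mul(4, S), Mul(4, Pow(S, 2))))
Function('Q')(k) = 120 (Function('Q')(k) = Mul(4, 5, Add(1, 5)) = Mul(4, 5, 6) = 120)
Add(Function('Q')(12), Mul(X, -44)) = Add(120, Mul(Rational(-1, 87), -44)) = Add(120, Rational(44, 87)) = Rational(10484, 87)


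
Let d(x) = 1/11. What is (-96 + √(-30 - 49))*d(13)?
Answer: -96/11 + I*√79/11 ≈ -8.7273 + 0.80802*I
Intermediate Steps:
d(x) = 1/11
(-96 + √(-30 - 49))*d(13) = (-96 + √(-30 - 49))*(1/11) = (-96 + √(-79))*(1/11) = (-96 + I*√79)*(1/11) = -96/11 + I*√79/11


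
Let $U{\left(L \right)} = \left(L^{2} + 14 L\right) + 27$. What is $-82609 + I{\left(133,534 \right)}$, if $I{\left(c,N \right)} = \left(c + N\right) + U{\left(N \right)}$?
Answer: $210717$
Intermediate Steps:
$U{\left(L \right)} = 27 + L^{2} + 14 L$
$I{\left(c,N \right)} = 27 + c + N^{2} + 15 N$ ($I{\left(c,N \right)} = \left(c + N\right) + \left(27 + N^{2} + 14 N\right) = \left(N + c\right) + \left(27 + N^{2} + 14 N\right) = 27 + c + N^{2} + 15 N$)
$-82609 + I{\left(133,534 \right)} = -82609 + \left(27 + 133 + 534^{2} + 15 \cdot 534\right) = -82609 + \left(27 + 133 + 285156 + 8010\right) = -82609 + 293326 = 210717$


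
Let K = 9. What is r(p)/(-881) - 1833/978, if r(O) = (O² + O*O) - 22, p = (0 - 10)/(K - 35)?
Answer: -89775411/48537814 ≈ -1.8496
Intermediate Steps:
p = 5/13 (p = (0 - 10)/(9 - 35) = -10/(-26) = -10*(-1/26) = 5/13 ≈ 0.38462)
r(O) = -22 + 2*O² (r(O) = (O² + O²) - 22 = 2*O² - 22 = -22 + 2*O²)
r(p)/(-881) - 1833/978 = (-22 + 2*(5/13)²)/(-881) - 1833/978 = (-22 + 2*(25/169))*(-1/881) - 1833*1/978 = (-22 + 50/169)*(-1/881) - 611/326 = -3668/169*(-1/881) - 611/326 = 3668/148889 - 611/326 = -89775411/48537814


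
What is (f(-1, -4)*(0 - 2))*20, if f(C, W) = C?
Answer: 40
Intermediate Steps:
(f(-1, -4)*(0 - 2))*20 = -(0 - 2)*20 = -1*(-2)*20 = 2*20 = 40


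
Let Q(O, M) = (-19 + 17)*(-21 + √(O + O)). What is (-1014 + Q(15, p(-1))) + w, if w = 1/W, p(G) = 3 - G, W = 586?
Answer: -569591/586 - 2*√30 ≈ -982.95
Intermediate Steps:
w = 1/586 ≈ 0.0017065
Q(O, M) = 42 - 2*√2*√O (Q(O, M) = -2*(-21 + √(2*O)) = -2*(-21 + √2*√O) = 42 - 2*√2*√O)
(-1014 + Q(15, p(-1))) + w = (-1014 + (42 - 2*√2*√15)) + 1/586 = (-1014 + (42 - 2*√30)) + 1/586 = (-972 - 2*√30) + 1/586 = -569591/586 - 2*√30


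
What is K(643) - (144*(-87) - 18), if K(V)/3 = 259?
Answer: 13323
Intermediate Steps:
K(V) = 777 (K(V) = 3*259 = 777)
K(643) - (144*(-87) - 18) = 777 - (144*(-87) - 18) = 777 - (-12528 - 18) = 777 - 1*(-12546) = 777 + 12546 = 13323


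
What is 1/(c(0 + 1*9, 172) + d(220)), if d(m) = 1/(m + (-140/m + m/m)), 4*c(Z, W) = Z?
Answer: 2424/5465 ≈ 0.44355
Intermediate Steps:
c(Z, W) = Z/4
d(m) = 1/(1 + m - 140/m) (d(m) = 1/(m + (-140/m + 1)) = 1/(m + (1 - 140/m)) = 1/(1 + m - 140/m))
1/(c(0 + 1*9, 172) + d(220)) = 1/((0 + 1*9)/4 + 220/(-140 + 220 + 220²)) = 1/((0 + 9)/4 + 220/(-140 + 220 + 48400)) = 1/((¼)*9 + 220/48480) = 1/(9/4 + 220*(1/48480)) = 1/(9/4 + 11/2424) = 1/(5465/2424) = 2424/5465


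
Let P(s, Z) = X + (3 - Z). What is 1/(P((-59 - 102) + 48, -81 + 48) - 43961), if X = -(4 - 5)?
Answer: -1/43924 ≈ -2.2767e-5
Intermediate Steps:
X = 1 (X = -1*(-1) = 1)
P(s, Z) = 4 - Z (P(s, Z) = 1 + (3 - Z) = 4 - Z)
1/(P((-59 - 102) + 48, -81 + 48) - 43961) = 1/((4 - (-81 + 48)) - 43961) = 1/((4 - 1*(-33)) - 43961) = 1/((4 + 33) - 43961) = 1/(37 - 43961) = 1/(-43924) = -1/43924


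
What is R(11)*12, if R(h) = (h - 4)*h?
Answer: 924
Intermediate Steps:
R(h) = h*(-4 + h) (R(h) = (-4 + h)*h = h*(-4 + h))
R(11)*12 = (11*(-4 + 11))*12 = (11*7)*12 = 77*12 = 924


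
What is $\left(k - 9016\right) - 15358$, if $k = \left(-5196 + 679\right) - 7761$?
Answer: $-36652$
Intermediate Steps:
$k = -12278$ ($k = -4517 - 7761 = -12278$)
$\left(k - 9016\right) - 15358 = \left(-12278 - 9016\right) - 15358 = -21294 - 15358 = -36652$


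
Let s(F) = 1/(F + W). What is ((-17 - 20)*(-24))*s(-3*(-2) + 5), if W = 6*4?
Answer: 888/35 ≈ 25.371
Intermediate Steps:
W = 24
s(F) = 1/(24 + F) (s(F) = 1/(F + 24) = 1/(24 + F))
((-17 - 20)*(-24))*s(-3*(-2) + 5) = ((-17 - 20)*(-24))/(24 + (-3*(-2) + 5)) = (-37*(-24))/(24 + (6 + 5)) = 888/(24 + 11) = 888/35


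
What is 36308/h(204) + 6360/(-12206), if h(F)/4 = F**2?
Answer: -4525997/14940144 ≈ -0.30294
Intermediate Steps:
h(F) = 4*F**2
36308/h(204) + 6360/(-12206) = 36308/((4*204**2)) + 6360/(-12206) = 36308/((4*41616)) + 6360*(-1/12206) = 36308/166464 - 3180/6103 = 36308*(1/166464) - 3180/6103 = 9077/41616 - 3180/6103 = -4525997/14940144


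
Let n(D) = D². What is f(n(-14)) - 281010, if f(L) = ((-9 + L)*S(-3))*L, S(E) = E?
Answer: -390966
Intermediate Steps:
f(L) = L*(27 - 3*L) (f(L) = ((-9 + L)*(-3))*L = (27 - 3*L)*L = L*(27 - 3*L))
f(n(-14)) - 281010 = 3*(-14)²*(9 - 1*(-14)²) - 281010 = 3*196*(9 - 1*196) - 281010 = 3*196*(9 - 196) - 281010 = 3*196*(-187) - 281010 = -109956 - 281010 = -390966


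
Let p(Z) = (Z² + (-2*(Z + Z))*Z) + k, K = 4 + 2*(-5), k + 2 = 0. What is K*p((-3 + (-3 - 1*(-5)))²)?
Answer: 30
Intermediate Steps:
k = -2 (k = -2 + 0 = -2)
K = -6 (K = 4 - 10 = -6)
p(Z) = -2 - 3*Z² (p(Z) = (Z² + (-2*(Z + Z))*Z) - 2 = (Z² + (-4*Z)*Z) - 2 = (Z² - 4*Z²) - 2 = -3*Z² - 2 = -2 - 3*Z²)
K*p((-3 + (-3 - 1*(-5)))²) = -6*(-2 - 3*(-3 + (-3 - 1*(-5)))⁴) = -6*(-2 - 3*(-3 + (-3 + 5))⁴) = -6*(-2 - 3*(-3 + 2)⁴) = -6*(-2 - 3*((-1)²)²) = -6*(-2 - 3*1²) = -6*(-2 - 3*1) = -6*(-2 - 3) = -6*(-5) = 30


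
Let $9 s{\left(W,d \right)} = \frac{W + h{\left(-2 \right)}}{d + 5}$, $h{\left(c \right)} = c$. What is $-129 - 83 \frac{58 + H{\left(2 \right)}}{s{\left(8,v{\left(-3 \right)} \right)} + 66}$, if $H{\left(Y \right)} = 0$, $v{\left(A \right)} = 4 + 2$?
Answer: $- \frac{220041}{1090} \approx -201.87$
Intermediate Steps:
$v{\left(A \right)} = 6$
$s{\left(W,d \right)} = \frac{-2 + W}{9 \left(5 + d\right)}$ ($s{\left(W,d \right)} = \frac{\left(W - 2\right) \frac{1}{d + 5}}{9} = \frac{\left(-2 + W\right) \frac{1}{5 + d}}{9} = \frac{\frac{1}{5 + d} \left(-2 + W\right)}{9} = \frac{-2 + W}{9 \left(5 + d\right)}$)
$-129 - 83 \frac{58 + H{\left(2 \right)}}{s{\left(8,v{\left(-3 \right)} \right)} + 66} = -129 - 83 \frac{58 + 0}{\frac{-2 + 8}{9 \left(5 + 6\right)} + 66} = -129 - 83 \frac{58}{\frac{1}{9} \cdot \frac{1}{11} \cdot 6 + 66} = -129 - 83 \frac{58}{\frac{2}{33} + 66} = -129 - 83 \frac{58}{\frac{2180}{33}} = -129 - 83 \cdot 58 \cdot \frac{33}{2180} = -129 - \frac{79431}{1090} = - \frac{220041}{1090}$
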